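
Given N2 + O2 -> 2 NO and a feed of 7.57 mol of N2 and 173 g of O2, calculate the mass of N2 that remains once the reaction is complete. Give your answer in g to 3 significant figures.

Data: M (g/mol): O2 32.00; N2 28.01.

n(N2) = 7.570 mol
n(O2) = 173.0 / 32.00 = 5.406 mol
n/ν for N2 = 7.570/1 = 7.570
n/ν for O2 = 5.406/1 = 5.406
Smallest n/ν is O2 → limiting reagent.
N2 consumed = (1/1) × 5.406 = 5.406 mol
N2 remaining = 7.570 − 5.406 = 2.164 mol
mass = 2.164 × 28.01 = 60.61 g

60.6 g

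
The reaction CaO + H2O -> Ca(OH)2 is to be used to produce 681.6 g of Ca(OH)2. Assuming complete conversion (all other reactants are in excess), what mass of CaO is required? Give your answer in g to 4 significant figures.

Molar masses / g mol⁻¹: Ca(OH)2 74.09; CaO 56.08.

n(Ca(OH)2) = 681.6 / 74.09 = 9.200 mol
n(CaO) = (1/1) × 9.200 = 9.200 mol
mass = 9.200 × 56.08 = 515.9 g

515.9 g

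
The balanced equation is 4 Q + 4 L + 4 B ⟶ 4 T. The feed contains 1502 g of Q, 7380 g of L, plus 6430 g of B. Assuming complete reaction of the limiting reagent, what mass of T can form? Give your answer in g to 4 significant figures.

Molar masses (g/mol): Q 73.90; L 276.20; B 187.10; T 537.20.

10920 g

n(Q) = 1502 / 73.90 = 20.32 mol
n(L) = 7380 / 276.20 = 26.72 mol
n(B) = 6430 / 187.10 = 34.37 mol
n/ν → Q: 5.080, L: 6.680, B: 8.593; Q is limiting.
n(T) = (4/4) × 20.32 = 20.32 mol
mass = 20.32 × 537.20 = 10920 g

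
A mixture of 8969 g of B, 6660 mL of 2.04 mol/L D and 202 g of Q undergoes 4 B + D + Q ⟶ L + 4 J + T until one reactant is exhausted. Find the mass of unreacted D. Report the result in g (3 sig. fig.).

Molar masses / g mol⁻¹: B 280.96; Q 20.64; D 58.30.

327 g

n(B) = 8969 / 280.96 = 31.92 mol
n(D) = 2.04 × 6660/1000 = 13.59 mol
n(Q) = 202.0 / 20.64 = 9.787 mol
n/ν for B = 31.92/4 = 7.980
n/ν for D = 13.59/1 = 13.59
n/ν for Q = 9.787/1 = 9.787
Smallest n/ν is B → limiting reagent.
D consumed = (1/4) × 31.92 = 7.980 mol
D remaining = 13.59 − 7.980 = 5.610 mol
mass = 5.610 × 58.30 = 327.1 g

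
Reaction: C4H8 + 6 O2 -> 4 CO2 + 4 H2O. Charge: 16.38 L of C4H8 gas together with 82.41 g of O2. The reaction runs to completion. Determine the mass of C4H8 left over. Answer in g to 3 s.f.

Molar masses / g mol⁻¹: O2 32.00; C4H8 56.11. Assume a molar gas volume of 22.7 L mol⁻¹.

16.4 g

n(C4H8) = 16.38 / 22.7 = 0.7216 mol
n(O2) = 82.41 / 32.00 = 2.575 mol
n/ν → C4H8: 0.7216, O2: 0.4292; O2 is limiting.
C4H8 consumed = (1/6) × 2.575 = 0.4292 mol
C4H8 remaining = 0.7216 − 0.4292 = 0.2924 mol
mass = 0.2924 × 56.11 = 16.41 g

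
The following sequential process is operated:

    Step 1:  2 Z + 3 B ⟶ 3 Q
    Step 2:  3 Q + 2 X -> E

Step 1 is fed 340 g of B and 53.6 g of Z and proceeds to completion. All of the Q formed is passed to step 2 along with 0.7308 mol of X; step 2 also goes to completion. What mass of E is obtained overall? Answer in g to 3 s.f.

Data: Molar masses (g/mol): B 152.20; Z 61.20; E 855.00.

Step 1:
n(B) = 340.0 / 152.20 = 2.234 mol
n(Z) = 53.60 / 61.20 = 0.8758 mol
n/ν for B = 2.234/3 = 0.7447
n/ν for Z = 0.8758/2 = 0.4379
Smallest n/ν is Z → limiting reagent.
n(Q) produced = (3/2) × 0.8758 = 1.314 mol
Step 2:
n(Q) available = 1.314 mol
n(X) = 0.7308 mol
n/ν for Q = 1.314/3 = 0.4380
n/ν for X = 0.7308/2 = 0.3654
Smallest n/ν is X → limiting reagent.
n(E) = (1/2) × 0.7308 = 0.3654 mol
mass = 0.3654 × 855.00 = 312.4 g

312 g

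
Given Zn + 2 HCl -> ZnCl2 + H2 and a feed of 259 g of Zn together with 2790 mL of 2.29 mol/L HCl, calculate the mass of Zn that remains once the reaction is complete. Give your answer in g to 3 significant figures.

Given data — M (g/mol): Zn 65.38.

n(Zn) = 259.0 / 65.38 = 3.961 mol
n(HCl) = 2.29 × 2790/1000 = 6.389 mol
n/ν → Zn: 3.961, HCl: 3.195; HCl is limiting.
Zn consumed = (1/2) × 6.389 = 3.195 mol
Zn remaining = 3.961 − 3.195 = 0.7660 mol
mass = 0.7660 × 65.38 = 50.08 g

50.1 g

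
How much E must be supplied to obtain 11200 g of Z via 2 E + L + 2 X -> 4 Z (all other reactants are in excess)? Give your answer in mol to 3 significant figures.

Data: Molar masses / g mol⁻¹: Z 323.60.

17.3 mol

n(Z) = 11200 / 323.60 = 34.61 mol
n(E) = (2/4) × 34.61 = 17.31 mol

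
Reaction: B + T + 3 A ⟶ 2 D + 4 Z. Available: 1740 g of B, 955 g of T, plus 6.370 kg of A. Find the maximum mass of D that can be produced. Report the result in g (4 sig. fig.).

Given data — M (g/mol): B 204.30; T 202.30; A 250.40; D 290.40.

n(B) = 1740 / 204.30 = 8.517 mol
n(T) = 955.0 / 202.30 = 4.721 mol
n(A) = 6.370×1000 / 250.40 = 25.44 mol
n/ν → B: 8.517, T: 4.721, A: 8.480; T is limiting.
n(D) = (2/1) × 4.721 = 9.442 mol
mass = 9.442 × 290.40 = 2742 g

2742 g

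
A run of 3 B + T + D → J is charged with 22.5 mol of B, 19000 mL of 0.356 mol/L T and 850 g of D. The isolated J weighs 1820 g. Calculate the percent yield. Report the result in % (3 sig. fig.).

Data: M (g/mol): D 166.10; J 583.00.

61.0 %

n(B) = 22.50 mol
n(T) = 0.356 × 19000/1000 = 6.764 mol
n(D) = 850.0 / 166.10 = 5.117 mol
n/ν for B = 22.50/3 = 7.500
n/ν for T = 6.764/1 = 6.764
n/ν for D = 5.117/1 = 5.117
Smallest n/ν is D → limiting reagent.
theoretical n(J) = (1/1) × 5.117 = 5.117 mol → 2983 g
% yield = 1820 / 2983 × 100 = 61.01 %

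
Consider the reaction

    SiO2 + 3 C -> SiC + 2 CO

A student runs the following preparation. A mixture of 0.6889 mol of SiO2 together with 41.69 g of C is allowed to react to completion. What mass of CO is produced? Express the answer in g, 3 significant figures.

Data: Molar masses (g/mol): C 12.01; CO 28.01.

n(SiO2) = 0.6889 mol
n(C) = 41.69 / 12.01 = 3.471 mol
n/ν → SiO2: 0.6889, C: 1.157; SiO2 is limiting.
n(CO) = (2/1) × 0.6889 = 1.378 mol
mass = 1.378 × 28.01 = 38.60 g

38.6 g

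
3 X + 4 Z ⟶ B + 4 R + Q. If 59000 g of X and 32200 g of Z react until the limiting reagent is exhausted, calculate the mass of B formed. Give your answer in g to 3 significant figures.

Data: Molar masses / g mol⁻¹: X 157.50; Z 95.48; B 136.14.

n(X) = 59000 / 157.50 = 374.6 mol
n(Z) = 32200 / 95.48 = 337.2 mol
n/ν for X = 374.6/3 = 124.9
n/ν for Z = 337.2/4 = 84.30
Smallest n/ν is Z → limiting reagent.
n(B) = (1/4) × 337.2 = 84.30 mol
mass = 84.30 × 136.14 = 11480 g

11500 g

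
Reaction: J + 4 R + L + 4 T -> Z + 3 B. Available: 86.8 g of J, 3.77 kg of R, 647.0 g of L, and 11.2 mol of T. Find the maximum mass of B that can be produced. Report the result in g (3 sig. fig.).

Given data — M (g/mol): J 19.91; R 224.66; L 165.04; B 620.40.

n(J) = 86.80 / 19.91 = 4.360 mol
n(R) = 3.770×1000 / 224.66 = 16.78 mol
n(L) = 647.0 / 165.04 = 3.920 mol
n(T) = 11.20 mol
n/ν for J = 4.360/1 = 4.360
n/ν for R = 16.78/4 = 4.195
n/ν for L = 3.920/1 = 3.920
n/ν for T = 11.20/4 = 2.800
Smallest n/ν is T → limiting reagent.
n(B) = (3/4) × 11.20 = 8.400 mol
mass = 8.400 × 620.40 = 5211 g

5210 g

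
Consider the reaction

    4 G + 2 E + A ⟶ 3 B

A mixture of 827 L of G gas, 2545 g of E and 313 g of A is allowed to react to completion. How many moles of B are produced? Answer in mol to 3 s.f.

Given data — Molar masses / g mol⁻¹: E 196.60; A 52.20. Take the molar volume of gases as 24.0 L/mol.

18.0 mol

n(G) = 827.0 / 24.0 = 34.46 mol
n(E) = 2545 / 196.60 = 12.95 mol
n(A) = 313.0 / 52.20 = 5.996 mol
n/ν for G = 34.46/4 = 8.615
n/ν for E = 12.95/2 = 6.475
n/ν for A = 5.996/1 = 5.996
Smallest n/ν is A → limiting reagent.
n(B) = (3/1) × 5.996 = 17.99 mol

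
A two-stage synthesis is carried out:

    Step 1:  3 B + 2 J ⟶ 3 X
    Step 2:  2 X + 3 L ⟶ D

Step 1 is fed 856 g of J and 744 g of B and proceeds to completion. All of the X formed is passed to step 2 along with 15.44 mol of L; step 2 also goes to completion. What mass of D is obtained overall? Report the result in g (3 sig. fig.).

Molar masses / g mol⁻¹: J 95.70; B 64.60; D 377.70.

Step 1:
n(J) = 856.0 / 95.70 = 8.945 mol
n(B) = 744.0 / 64.60 = 11.52 mol
n/ν for J = 8.945/2 = 4.473
n/ν for B = 11.52/3 = 3.840
Smallest n/ν is B → limiting reagent.
n(X) produced = (3/3) × 11.52 = 11.52 mol
Step 2:
n(X) available = 11.52 mol
n(L) = 15.44 mol
n/ν for X = 11.52/2 = 5.760
n/ν for L = 15.44/3 = 5.147
Smallest n/ν is L → limiting reagent.
n(D) = (1/3) × 15.44 = 5.147 mol
mass = 5.147 × 377.70 = 1944 g

1940 g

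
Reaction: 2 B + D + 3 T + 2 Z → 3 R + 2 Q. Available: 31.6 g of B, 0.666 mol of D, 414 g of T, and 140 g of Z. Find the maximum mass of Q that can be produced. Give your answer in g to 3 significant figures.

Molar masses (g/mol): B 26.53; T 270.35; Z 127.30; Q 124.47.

127 g

n(B) = 31.60 / 26.53 = 1.191 mol
n(D) = 0.6660 mol
n(T) = 414.0 / 270.35 = 1.531 mol
n(Z) = 140.0 / 127.30 = 1.100 mol
n/ν → B: 0.5955, D: 0.6660, T: 0.5103, Z: 0.5500; T is limiting.
n(Q) = (2/3) × 1.531 = 1.021 mol
mass = 1.021 × 124.47 = 127.1 g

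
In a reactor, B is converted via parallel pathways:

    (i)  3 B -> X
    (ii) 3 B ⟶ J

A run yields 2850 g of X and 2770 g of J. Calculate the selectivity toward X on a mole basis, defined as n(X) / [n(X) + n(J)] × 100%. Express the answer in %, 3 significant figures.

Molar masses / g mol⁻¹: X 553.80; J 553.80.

n(X) = 2850 / 553.80 = 5.146 mol
n(J) = 2770 / 553.80 = 5.002 mol
selectivity = 5.146/(5.146+5.002) × 100 = 50.71 %

50.7 %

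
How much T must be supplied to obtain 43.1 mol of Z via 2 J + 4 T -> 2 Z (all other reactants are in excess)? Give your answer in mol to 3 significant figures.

n(Z) = 43.10 mol
n(T) = (4/2) × 43.10 = 86.20 mol

86.2 mol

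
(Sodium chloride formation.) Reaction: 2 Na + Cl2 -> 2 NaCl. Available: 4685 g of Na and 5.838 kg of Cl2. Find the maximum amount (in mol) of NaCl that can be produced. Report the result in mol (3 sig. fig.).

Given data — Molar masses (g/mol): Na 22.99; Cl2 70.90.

n(Na) = 4685 / 22.99 = 203.8 mol
n(Cl2) = 5.838×1000 / 70.90 = 82.34 mol
n/ν for Na = 203.8/2 = 101.9
n/ν for Cl2 = 82.34/1 = 82.34
Smallest n/ν is Cl2 → limiting reagent.
n(NaCl) = (2/1) × 82.34 = 164.7 mol

165 mol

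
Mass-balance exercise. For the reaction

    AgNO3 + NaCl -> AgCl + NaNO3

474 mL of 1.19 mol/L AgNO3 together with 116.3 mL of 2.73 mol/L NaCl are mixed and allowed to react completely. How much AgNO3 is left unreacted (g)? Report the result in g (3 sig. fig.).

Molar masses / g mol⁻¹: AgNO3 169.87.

n(AgNO3) = 1.19 × 474.0/1000 = 0.5641 mol
n(NaCl) = 2.73 × 116.3/1000 = 0.3175 mol
n/ν → AgNO3: 0.5641, NaCl: 0.3175; NaCl is limiting.
AgNO3 consumed = (1/1) × 0.3175 = 0.3175 mol
AgNO3 remaining = 0.5641 − 0.3175 = 0.2466 mol
mass = 0.2466 × 169.87 = 41.89 g

41.9 g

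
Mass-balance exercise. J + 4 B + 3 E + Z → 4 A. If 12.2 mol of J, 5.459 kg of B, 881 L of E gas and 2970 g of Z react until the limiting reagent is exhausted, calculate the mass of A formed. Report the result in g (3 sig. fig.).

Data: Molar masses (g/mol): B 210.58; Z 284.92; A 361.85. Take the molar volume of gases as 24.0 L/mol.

9380 g

n(J) = 12.20 mol
n(B) = 5.459×1000 / 210.58 = 25.92 mol
n(E) = 881.0 / 24.0 = 36.71 mol
n(Z) = 2970 / 284.92 = 10.42 mol
n/ν for J = 12.20/1 = 12.20
n/ν for B = 25.92/4 = 6.480
n/ν for E = 36.71/3 = 12.24
n/ν for Z = 10.42/1 = 10.42
Smallest n/ν is B → limiting reagent.
n(A) = (4/4) × 25.92 = 25.92 mol
mass = 25.92 × 361.85 = 9379 g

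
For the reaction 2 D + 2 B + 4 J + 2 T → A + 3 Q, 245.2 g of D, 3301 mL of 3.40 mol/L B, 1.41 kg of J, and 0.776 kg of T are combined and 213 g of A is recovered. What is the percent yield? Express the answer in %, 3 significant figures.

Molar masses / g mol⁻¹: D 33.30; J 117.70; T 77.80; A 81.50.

n(D) = 245.2 / 33.30 = 7.363 mol
n(B) = 3.40 × 3301/1000 = 11.22 mol
n(J) = 1.410×1000 / 117.70 = 11.98 mol
n(T) = 0.7760×1000 / 77.80 = 9.974 mol
n/ν for D = 7.363/2 = 3.682
n/ν for B = 11.22/2 = 5.610
n/ν for J = 11.98/4 = 2.995
n/ν for T = 9.974/2 = 4.987
Smallest n/ν is J → limiting reagent.
theoretical n(A) = (1/4) × 11.98 = 2.995 mol → 244.1 g
% yield = 213 / 244.1 × 100 = 87.26 %

87.3 %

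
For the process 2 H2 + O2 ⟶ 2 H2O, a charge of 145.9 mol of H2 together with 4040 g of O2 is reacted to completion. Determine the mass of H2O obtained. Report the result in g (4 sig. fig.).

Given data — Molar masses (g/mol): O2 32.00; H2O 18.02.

n(H2) = 145.9 mol
n(O2) = 4040 / 32.00 = 126.3 mol
n/ν → H2: 72.95, O2: 126.3; H2 is limiting.
n(H2O) = (2/2) × 145.9 = 145.9 mol
mass = 145.9 × 18.02 = 2629 g

2629 g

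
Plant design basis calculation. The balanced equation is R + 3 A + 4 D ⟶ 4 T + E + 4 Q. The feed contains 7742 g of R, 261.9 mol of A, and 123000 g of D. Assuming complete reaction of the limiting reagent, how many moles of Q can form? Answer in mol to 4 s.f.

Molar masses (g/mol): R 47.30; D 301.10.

n(R) = 7742 / 47.30 = 163.7 mol
n(A) = 261.9 mol
n(D) = 123000 / 301.10 = 408.5 mol
n/ν → R: 163.7, A: 87.30, D: 102.1; A is limiting.
n(Q) = (4/3) × 261.9 = 349.2 mol

349.2 mol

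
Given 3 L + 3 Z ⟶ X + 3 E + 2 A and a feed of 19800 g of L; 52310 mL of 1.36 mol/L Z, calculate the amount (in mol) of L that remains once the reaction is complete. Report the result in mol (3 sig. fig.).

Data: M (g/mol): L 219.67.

n(L) = 19800 / 219.67 = 90.14 mol
n(Z) = 1.36 × 52310/1000 = 71.14 mol
n/ν → L: 30.05, Z: 23.71; Z is limiting.
L consumed = (3/3) × 71.14 = 71.14 mol
L remaining = 90.14 − 71.14 = 19.00 mol

19.0 mol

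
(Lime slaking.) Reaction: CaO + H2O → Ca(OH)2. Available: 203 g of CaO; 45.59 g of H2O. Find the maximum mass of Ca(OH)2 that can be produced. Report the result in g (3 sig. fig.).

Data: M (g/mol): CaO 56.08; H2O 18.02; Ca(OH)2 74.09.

187 g

n(CaO) = 203.0 / 56.08 = 3.620 mol
n(H2O) = 45.59 / 18.02 = 2.530 mol
n/ν for CaO = 3.620/1 = 3.620
n/ν for H2O = 2.530/1 = 2.530
Smallest n/ν is H2O → limiting reagent.
n(Ca(OH)2) = (1/1) × 2.530 = 2.530 mol
mass = 2.530 × 74.09 = 187.4 g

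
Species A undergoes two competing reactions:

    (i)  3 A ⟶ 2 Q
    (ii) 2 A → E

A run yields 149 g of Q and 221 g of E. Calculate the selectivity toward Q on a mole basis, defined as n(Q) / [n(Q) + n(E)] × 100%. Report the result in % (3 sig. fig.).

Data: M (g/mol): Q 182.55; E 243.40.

n(Q) = 149 / 182.55 = 0.8162 mol
n(E) = 221 / 243.40 = 0.9080 mol
selectivity = 0.8162/(0.8162+0.9080) × 100 = 47.34 %

47.3 %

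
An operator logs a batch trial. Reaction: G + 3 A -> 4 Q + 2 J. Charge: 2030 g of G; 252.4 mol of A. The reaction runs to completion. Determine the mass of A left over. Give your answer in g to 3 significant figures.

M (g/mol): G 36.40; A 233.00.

n(G) = 2030 / 36.40 = 55.77 mol
n(A) = 252.4 mol
n/ν for G = 55.77/1 = 55.77
n/ν for A = 252.4/3 = 84.13
Smallest n/ν is G → limiting reagent.
A consumed = (3/1) × 55.77 = 167.3 mol
A remaining = 252.4 − 167.3 = 85.10 mol
mass = 85.10 × 233.00 = 19830 g

19800 g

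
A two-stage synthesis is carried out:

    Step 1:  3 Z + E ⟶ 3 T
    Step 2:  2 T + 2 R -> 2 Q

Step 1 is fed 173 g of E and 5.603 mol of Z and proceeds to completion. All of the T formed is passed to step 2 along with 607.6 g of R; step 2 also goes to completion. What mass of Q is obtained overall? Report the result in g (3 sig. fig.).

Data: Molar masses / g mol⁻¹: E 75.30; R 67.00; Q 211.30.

Step 1:
n(E) = 173.0 / 75.30 = 2.297 mol
n(Z) = 5.603 mol
n/ν → E: 2.297, Z: 1.868; Z is limiting.
n(T) produced = (3/3) × 5.603 = 5.603 mol
Step 2:
n(T) available = 5.603 mol
n(R) = 607.6 / 67.00 = 9.069 mol
n/ν → T: 2.802, R: 4.535; T is limiting.
n(Q) = (2/2) × 5.603 = 5.603 mol
mass = 5.603 × 211.30 = 1184 g

1180 g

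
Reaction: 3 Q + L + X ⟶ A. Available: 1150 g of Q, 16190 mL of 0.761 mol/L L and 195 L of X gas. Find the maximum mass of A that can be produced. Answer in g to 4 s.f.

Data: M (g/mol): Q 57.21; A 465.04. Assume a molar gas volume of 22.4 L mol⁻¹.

n(Q) = 1150 / 57.21 = 20.10 mol
n(L) = 0.761 × 16190/1000 = 12.32 mol
n(X) = 195.0 / 22.4 = 8.705 mol
n/ν → Q: 6.700, L: 12.32, X: 8.705; Q is limiting.
n(A) = (1/3) × 20.10 = 6.700 mol
mass = 6.700 × 465.04 = 3116 g

3116 g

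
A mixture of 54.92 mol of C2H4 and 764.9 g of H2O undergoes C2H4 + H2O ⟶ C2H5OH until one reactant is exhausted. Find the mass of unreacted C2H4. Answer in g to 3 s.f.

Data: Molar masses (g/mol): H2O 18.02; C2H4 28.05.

n(C2H4) = 54.92 mol
n(H2O) = 764.9 / 18.02 = 42.45 mol
n/ν for C2H4 = 54.92/1 = 54.92
n/ν for H2O = 42.45/1 = 42.45
Smallest n/ν is H2O → limiting reagent.
C2H4 consumed = (1/1) × 42.45 = 42.45 mol
C2H4 remaining = 54.92 − 42.45 = 12.47 mol
mass = 12.47 × 28.05 = 349.8 g

350 g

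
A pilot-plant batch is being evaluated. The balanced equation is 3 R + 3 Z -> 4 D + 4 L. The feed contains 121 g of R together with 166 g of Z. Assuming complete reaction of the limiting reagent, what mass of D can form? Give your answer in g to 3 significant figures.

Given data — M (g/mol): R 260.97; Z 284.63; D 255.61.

n(R) = 121.0 / 260.97 = 0.4637 mol
n(Z) = 166.0 / 284.63 = 0.5832 mol
n/ν for R = 0.4637/3 = 0.1546
n/ν for Z = 0.5832/3 = 0.1944
Smallest n/ν is R → limiting reagent.
n(D) = (4/3) × 0.4637 = 0.6183 mol
mass = 0.6183 × 255.61 = 158.0 g

158 g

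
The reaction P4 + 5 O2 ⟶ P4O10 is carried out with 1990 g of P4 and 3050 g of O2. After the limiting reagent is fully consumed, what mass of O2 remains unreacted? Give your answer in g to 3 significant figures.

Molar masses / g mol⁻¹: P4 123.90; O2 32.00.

n(P4) = 1990 / 123.90 = 16.06 mol
n(O2) = 3050 / 32.00 = 95.31 mol
n/ν for P4 = 16.06/1 = 16.06
n/ν for O2 = 95.31/5 = 19.06
Smallest n/ν is P4 → limiting reagent.
O2 consumed = (5/1) × 16.06 = 80.30 mol
O2 remaining = 95.31 − 80.30 = 15.01 mol
mass = 15.01 × 32.00 = 480.3 g

480 g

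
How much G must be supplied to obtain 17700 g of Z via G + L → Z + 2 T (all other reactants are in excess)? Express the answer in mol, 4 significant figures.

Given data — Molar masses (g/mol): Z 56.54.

313.1 mol

n(Z) = 17700 / 56.54 = 313.1 mol
n(G) = (1/1) × 313.1 = 313.1 mol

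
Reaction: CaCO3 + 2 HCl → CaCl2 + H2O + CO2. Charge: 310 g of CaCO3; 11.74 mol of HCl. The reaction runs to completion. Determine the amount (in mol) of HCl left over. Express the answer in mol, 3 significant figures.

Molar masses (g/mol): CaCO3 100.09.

n(CaCO3) = 310.0 / 100.09 = 3.097 mol
n(HCl) = 11.74 mol
n/ν → CaCO3: 3.097, HCl: 5.870; CaCO3 is limiting.
HCl consumed = (2/1) × 3.097 = 6.194 mol
HCl remaining = 11.74 − 6.194 = 5.546 mol

5.55 mol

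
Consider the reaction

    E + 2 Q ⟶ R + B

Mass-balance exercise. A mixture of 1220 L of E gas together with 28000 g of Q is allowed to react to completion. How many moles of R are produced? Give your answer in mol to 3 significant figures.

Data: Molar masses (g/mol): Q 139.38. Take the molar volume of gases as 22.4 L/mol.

54.5 mol

n(E) = 1220 / 22.4 = 54.46 mol
n(Q) = 28000 / 139.38 = 200.9 mol
n/ν for E = 54.46/1 = 54.46
n/ν for Q = 200.9/2 = 100.5
Smallest n/ν is E → limiting reagent.
n(R) = (1/1) × 54.46 = 54.46 mol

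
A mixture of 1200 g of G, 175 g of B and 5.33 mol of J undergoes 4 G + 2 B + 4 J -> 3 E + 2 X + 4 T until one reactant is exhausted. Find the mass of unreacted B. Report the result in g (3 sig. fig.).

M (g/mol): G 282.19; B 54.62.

n(G) = 1200 / 282.19 = 4.252 mol
n(B) = 175.0 / 54.62 = 3.204 mol
n(J) = 5.330 mol
n/ν for G = 4.252/4 = 1.063
n/ν for B = 3.204/2 = 1.602
n/ν for J = 5.330/4 = 1.333
Smallest n/ν is G → limiting reagent.
B consumed = (2/4) × 4.252 = 2.126 mol
B remaining = 3.204 − 2.126 = 1.078 mol
mass = 1.078 × 54.62 = 58.88 g

58.9 g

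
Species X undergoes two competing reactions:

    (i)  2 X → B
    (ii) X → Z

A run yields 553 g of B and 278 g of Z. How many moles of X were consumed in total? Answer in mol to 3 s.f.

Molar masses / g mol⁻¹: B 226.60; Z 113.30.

7.33 mol

n(B) = 553 / 226.60 = 2.440 mol
n(Z) = 278 / 113.30 = 2.454 mol
n(X) via (i) = (2/1)×2.440 = 4.880 mol
n(X) via (ii) = (1/1)×2.454 = 2.454 mol
total n(X) = 4.880 + 2.454 = 7.334 mol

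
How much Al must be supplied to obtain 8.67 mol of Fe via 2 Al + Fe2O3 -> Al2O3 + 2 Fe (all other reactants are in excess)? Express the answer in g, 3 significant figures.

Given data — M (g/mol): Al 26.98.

n(Fe) = 8.670 mol
n(Al) = (2/2) × 8.670 = 8.670 mol
mass = 8.670 × 26.98 = 233.9 g

234 g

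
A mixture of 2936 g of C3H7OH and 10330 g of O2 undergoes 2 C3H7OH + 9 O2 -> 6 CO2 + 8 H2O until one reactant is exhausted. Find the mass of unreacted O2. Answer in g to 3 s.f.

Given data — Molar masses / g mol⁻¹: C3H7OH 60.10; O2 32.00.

n(C3H7OH) = 2936 / 60.10 = 48.85 mol
n(O2) = 10330 / 32.00 = 322.8 mol
n/ν → C3H7OH: 24.43, O2: 35.87; C3H7OH is limiting.
O2 consumed = (9/2) × 48.85 = 219.8 mol
O2 remaining = 322.8 − 219.8 = 103.0 mol
mass = 103.0 × 32.00 = 3296 g

3300 g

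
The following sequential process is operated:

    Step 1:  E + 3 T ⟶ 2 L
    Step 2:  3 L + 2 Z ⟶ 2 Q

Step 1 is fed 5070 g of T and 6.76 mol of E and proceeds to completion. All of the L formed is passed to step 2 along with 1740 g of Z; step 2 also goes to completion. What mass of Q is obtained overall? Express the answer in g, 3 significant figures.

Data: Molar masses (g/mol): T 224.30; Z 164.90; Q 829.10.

7470 g

Step 1:
n(T) = 5070 / 224.30 = 22.60 mol
n(E) = 6.760 mol
n/ν for T = 22.60/3 = 7.533
n/ν for E = 6.760/1 = 6.760
Smallest n/ν is E → limiting reagent.
n(L) produced = (2/1) × 6.760 = 13.52 mol
Step 2:
n(L) available = 13.52 mol
n(Z) = 1740 / 164.90 = 10.55 mol
n/ν for L = 13.52/3 = 4.507
n/ν for Z = 10.55/2 = 5.275
Smallest n/ν is L → limiting reagent.
n(Q) = (2/3) × 13.52 = 9.013 mol
mass = 9.013 × 829.10 = 7473 g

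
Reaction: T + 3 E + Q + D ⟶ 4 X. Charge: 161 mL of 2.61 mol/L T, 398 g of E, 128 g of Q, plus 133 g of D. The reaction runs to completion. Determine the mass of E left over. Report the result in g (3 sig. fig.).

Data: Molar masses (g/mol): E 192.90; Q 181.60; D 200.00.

155 g

n(T) = 2.61 × 161.0/1000 = 0.4202 mol
n(E) = 398.0 / 192.90 = 2.063 mol
n(Q) = 128.0 / 181.60 = 0.7048 mol
n(D) = 133.0 / 200.00 = 0.6650 mol
n/ν for T = 0.4202/1 = 0.4202
n/ν for E = 2.063/3 = 0.6877
n/ν for Q = 0.7048/1 = 0.7048
n/ν for D = 0.6650/1 = 0.6650
Smallest n/ν is T → limiting reagent.
E consumed = (3/1) × 0.4202 = 1.261 mol
E remaining = 2.063 − 1.261 = 0.8020 mol
mass = 0.8020 × 192.90 = 154.7 g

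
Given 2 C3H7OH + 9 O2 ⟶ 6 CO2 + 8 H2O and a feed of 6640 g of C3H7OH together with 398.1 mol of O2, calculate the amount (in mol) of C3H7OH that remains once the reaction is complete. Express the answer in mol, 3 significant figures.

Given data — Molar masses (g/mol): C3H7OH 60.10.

n(C3H7OH) = 6640 / 60.10 = 110.5 mol
n(O2) = 398.1 mol
n/ν for C3H7OH = 110.5/2 = 55.25
n/ν for O2 = 398.1/9 = 44.23
Smallest n/ν is O2 → limiting reagent.
C3H7OH consumed = (2/9) × 398.1 = 88.47 mol
C3H7OH remaining = 110.5 − 88.47 = 22.03 mol

22.0 mol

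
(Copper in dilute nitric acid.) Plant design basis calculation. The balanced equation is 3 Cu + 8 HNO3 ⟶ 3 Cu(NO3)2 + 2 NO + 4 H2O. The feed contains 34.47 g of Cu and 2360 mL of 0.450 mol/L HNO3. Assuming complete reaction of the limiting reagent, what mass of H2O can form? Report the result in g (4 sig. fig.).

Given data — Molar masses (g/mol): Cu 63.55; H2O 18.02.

n(Cu) = 34.47 / 63.55 = 0.5424 mol
n(HNO3) = 0.450 × 2360/1000 = 1.062 mol
n/ν for Cu = 0.5424/3 = 0.1808
n/ν for HNO3 = 1.062/8 = 0.1328
Smallest n/ν is HNO3 → limiting reagent.
n(H2O) = (4/8) × 1.062 = 0.5310 mol
mass = 0.5310 × 18.02 = 9.569 g

9.569 g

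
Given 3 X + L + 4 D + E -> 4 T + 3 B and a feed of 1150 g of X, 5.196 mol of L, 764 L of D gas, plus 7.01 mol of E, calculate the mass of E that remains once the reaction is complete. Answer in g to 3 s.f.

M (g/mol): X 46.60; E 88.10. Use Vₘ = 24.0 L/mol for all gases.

160 g

n(X) = 1150 / 46.60 = 24.68 mol
n(L) = 5.196 mol
n(D) = 764.0 / 24.0 = 31.83 mol
n(E) = 7.010 mol
n/ν for X = 24.68/3 = 8.227
n/ν for L = 5.196/1 = 5.196
n/ν for D = 31.83/4 = 7.958
n/ν for E = 7.010/1 = 7.010
Smallest n/ν is L → limiting reagent.
E consumed = (1/1) × 5.196 = 5.196 mol
E remaining = 7.010 − 5.196 = 1.814 mol
mass = 1.814 × 88.10 = 159.8 g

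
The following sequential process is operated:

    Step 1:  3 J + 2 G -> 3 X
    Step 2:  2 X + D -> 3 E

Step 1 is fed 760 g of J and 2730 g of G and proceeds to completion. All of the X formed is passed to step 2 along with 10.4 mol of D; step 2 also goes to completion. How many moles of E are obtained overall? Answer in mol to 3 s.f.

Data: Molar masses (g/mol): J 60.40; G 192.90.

18.9 mol

Step 1:
n(J) = 760.0 / 60.40 = 12.58 mol
n(G) = 2730 / 192.90 = 14.15 mol
n/ν → J: 4.193, G: 7.075; J is limiting.
n(X) produced = (3/3) × 12.58 = 12.58 mol
Step 2:
n(X) available = 12.58 mol
n(D) = 10.40 mol
n/ν → X: 6.290, D: 10.40; X is limiting.
n(E) = (3/2) × 12.58 = 18.87 mol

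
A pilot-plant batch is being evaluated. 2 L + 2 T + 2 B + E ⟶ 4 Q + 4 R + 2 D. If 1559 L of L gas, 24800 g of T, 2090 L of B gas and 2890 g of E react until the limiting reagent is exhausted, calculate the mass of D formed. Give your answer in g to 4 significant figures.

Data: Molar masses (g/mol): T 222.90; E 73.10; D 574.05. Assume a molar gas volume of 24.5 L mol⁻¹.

36530 g

n(L) = 1559 / 24.5 = 63.63 mol
n(T) = 24800 / 222.90 = 111.3 mol
n(B) = 2090 / 24.5 = 85.31 mol
n(E) = 2890 / 73.10 = 39.53 mol
n/ν for L = 63.63/2 = 31.82
n/ν for T = 111.3/2 = 55.65
n/ν for B = 85.31/2 = 42.66
n/ν for E = 39.53/1 = 39.53
Smallest n/ν is L → limiting reagent.
n(D) = (2/2) × 63.63 = 63.63 mol
mass = 63.63 × 574.05 = 36530 g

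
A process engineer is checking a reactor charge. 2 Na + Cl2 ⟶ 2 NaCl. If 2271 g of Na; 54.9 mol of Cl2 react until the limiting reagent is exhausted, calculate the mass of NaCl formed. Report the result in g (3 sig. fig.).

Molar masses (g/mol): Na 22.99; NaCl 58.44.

5770 g

n(Na) = 2271 / 22.99 = 98.78 mol
n(Cl2) = 54.90 mol
n/ν for Na = 98.78/2 = 49.39
n/ν for Cl2 = 54.90/1 = 54.90
Smallest n/ν is Na → limiting reagent.
n(NaCl) = (2/2) × 98.78 = 98.78 mol
mass = 98.78 × 58.44 = 5773 g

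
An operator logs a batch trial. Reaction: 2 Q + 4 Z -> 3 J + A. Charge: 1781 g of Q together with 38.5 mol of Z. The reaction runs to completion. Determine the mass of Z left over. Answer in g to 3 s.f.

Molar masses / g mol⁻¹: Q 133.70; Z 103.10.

1220 g

n(Q) = 1781 / 133.70 = 13.32 mol
n(Z) = 38.50 mol
n/ν for Q = 13.32/2 = 6.660
n/ν for Z = 38.50/4 = 9.625
Smallest n/ν is Q → limiting reagent.
Z consumed = (4/2) × 13.32 = 26.64 mol
Z remaining = 38.50 − 26.64 = 11.86 mol
mass = 11.86 × 103.10 = 1223 g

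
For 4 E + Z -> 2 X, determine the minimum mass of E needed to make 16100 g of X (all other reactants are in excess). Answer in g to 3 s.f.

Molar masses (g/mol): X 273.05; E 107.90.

12700 g

n(X) = 16100 / 273.05 = 58.96 mol
n(E) = (4/2) × 58.96 = 117.9 mol
mass = 117.9 × 107.90 = 12720 g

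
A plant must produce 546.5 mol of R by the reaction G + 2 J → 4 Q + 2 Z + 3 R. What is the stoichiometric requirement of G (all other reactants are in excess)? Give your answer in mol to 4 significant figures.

182.2 mol

n(R) = 546.5 mol
n(G) = (1/3) × 546.5 = 182.2 mol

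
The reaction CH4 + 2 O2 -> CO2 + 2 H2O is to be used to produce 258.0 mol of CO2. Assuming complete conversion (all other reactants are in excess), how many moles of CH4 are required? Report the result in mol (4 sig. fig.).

n(CO2) = 258.0 mol
n(CH4) = (1/1) × 258.0 = 258.0 mol

258.0 mol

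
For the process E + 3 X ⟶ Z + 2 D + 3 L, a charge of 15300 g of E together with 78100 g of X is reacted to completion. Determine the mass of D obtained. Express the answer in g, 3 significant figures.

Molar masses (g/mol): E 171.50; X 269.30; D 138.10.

n(E) = 15300 / 171.50 = 89.21 mol
n(X) = 78100 / 269.30 = 290.0 mol
n/ν for E = 89.21/1 = 89.21
n/ν for X = 290.0/3 = 96.67
Smallest n/ν is E → limiting reagent.
n(D) = (2/1) × 89.21 = 178.4 mol
mass = 178.4 × 138.10 = 24640 g

24600 g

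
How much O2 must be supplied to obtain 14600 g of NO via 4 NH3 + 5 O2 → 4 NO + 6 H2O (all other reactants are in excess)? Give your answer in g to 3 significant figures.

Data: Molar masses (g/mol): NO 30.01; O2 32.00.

19500 g

n(NO) = 14600 / 30.01 = 486.5 mol
n(O2) = (5/4) × 486.5 = 608.1 mol
mass = 608.1 × 32.00 = 19460 g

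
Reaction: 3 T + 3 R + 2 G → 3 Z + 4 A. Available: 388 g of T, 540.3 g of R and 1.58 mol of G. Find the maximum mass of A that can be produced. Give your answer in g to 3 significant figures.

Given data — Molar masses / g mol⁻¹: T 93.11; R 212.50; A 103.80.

328 g

n(T) = 388.0 / 93.11 = 4.167 mol
n(R) = 540.3 / 212.50 = 2.543 mol
n(G) = 1.580 mol
n/ν → T: 1.389, R: 0.8477, G: 0.7900; G is limiting.
n(A) = (4/2) × 1.580 = 3.160 mol
mass = 3.160 × 103.80 = 328.0 g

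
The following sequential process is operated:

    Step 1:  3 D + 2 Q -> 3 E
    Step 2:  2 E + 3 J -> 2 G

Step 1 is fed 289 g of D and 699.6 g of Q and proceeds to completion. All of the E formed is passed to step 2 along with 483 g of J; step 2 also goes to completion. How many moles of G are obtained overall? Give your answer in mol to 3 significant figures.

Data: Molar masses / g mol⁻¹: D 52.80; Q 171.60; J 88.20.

3.65 mol

Step 1:
n(D) = 289.0 / 52.80 = 5.473 mol
n(Q) = 699.6 / 171.60 = 4.077 mol
n/ν → D: 1.824, Q: 2.039; D is limiting.
n(E) produced = (3/3) × 5.473 = 5.473 mol
Step 2:
n(E) available = 5.473 mol
n(J) = 483.0 / 88.20 = 5.476 mol
n/ν → E: 2.737, J: 1.825; J is limiting.
n(G) = (2/3) × 5.476 = 3.651 mol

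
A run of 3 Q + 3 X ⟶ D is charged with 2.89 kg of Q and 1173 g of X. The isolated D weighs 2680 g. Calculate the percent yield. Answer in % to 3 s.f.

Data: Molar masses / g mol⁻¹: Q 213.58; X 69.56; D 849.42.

n(Q) = 2.890×1000 / 213.58 = 13.53 mol
n(X) = 1173 / 69.56 = 16.86 mol
n/ν for Q = 13.53/3 = 4.510
n/ν for X = 16.86/3 = 5.620
Smallest n/ν is Q → limiting reagent.
theoretical n(D) = (1/3) × 13.53 = 4.510 mol → 3831 g
% yield = 2680 / 3831 × 100 = 69.96 %

70.0 %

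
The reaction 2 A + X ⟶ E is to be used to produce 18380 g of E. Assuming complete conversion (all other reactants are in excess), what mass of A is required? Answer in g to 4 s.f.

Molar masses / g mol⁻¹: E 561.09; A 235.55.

n(E) = 18380 / 561.09 = 32.76 mol
n(A) = (2/1) × 32.76 = 65.52 mol
mass = 65.52 × 235.55 = 15430 g

15430 g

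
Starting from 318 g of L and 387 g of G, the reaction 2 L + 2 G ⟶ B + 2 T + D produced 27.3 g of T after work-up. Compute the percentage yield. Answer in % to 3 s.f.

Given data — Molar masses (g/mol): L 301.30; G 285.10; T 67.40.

n(L) = 318.0 / 301.30 = 1.055 mol
n(G) = 387.0 / 285.10 = 1.357 mol
n/ν → L: 0.5275, G: 0.6785; L is limiting.
theoretical n(T) = (2/2) × 1.055 = 1.055 mol → 71.11 g
% yield = 27.3 / 71.11 × 100 = 38.39 %

38.4 %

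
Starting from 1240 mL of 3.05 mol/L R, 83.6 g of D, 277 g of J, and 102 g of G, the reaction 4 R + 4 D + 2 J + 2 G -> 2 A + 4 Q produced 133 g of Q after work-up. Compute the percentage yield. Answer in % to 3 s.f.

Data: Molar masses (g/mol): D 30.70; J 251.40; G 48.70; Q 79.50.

n(R) = 3.05 × 1240/1000 = 3.782 mol
n(D) = 83.60 / 30.70 = 2.723 mol
n(J) = 277.0 / 251.40 = 1.102 mol
n(G) = 102.0 / 48.70 = 2.094 mol
n/ν for R = 3.782/4 = 0.9455
n/ν for D = 2.723/4 = 0.6808
n/ν for J = 1.102/2 = 0.5510
n/ν for G = 2.094/2 = 1.047
Smallest n/ν is J → limiting reagent.
theoretical n(Q) = (4/2) × 1.102 = 2.204 mol → 175.2 g
% yield = 133 / 175.2 × 100 = 75.91 %

75.9 %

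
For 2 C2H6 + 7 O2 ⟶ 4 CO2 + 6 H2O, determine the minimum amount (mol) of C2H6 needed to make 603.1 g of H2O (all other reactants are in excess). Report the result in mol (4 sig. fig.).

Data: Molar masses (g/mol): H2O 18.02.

n(H2O) = 603.1 / 18.02 = 33.47 mol
n(C2H6) = (2/6) × 33.47 = 11.16 mol

11.16 mol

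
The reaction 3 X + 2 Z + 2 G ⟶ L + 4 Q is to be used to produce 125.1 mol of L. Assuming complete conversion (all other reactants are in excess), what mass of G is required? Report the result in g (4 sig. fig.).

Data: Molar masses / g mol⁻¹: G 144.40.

36130 g

n(L) = 125.1 mol
n(G) = (2/1) × 125.1 = 250.2 mol
mass = 250.2 × 144.40 = 36130 g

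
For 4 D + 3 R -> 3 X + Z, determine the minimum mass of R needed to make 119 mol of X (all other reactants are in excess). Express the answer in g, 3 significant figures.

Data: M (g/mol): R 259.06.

n(X) = 119.0 mol
n(R) = (3/3) × 119.0 = 119.0 mol
mass = 119.0 × 259.06 = 30830 g

30800 g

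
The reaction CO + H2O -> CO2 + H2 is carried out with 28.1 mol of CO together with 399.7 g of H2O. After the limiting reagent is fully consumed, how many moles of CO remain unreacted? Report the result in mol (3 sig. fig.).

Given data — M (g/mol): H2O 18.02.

5.92 mol

n(CO) = 28.10 mol
n(H2O) = 399.7 / 18.02 = 22.18 mol
n/ν for CO = 28.10/1 = 28.10
n/ν for H2O = 22.18/1 = 22.18
Smallest n/ν is H2O → limiting reagent.
CO consumed = (1/1) × 22.18 = 22.18 mol
CO remaining = 28.10 − 22.18 = 5.920 mol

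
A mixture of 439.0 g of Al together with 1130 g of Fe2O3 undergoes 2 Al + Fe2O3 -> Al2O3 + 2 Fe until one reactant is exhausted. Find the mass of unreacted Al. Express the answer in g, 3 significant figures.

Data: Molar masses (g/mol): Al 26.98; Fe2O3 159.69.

57.2 g

n(Al) = 439.0 / 26.98 = 16.27 mol
n(Fe2O3) = 1130 / 159.69 = 7.076 mol
n/ν for Al = 16.27/2 = 8.135
n/ν for Fe2O3 = 7.076/1 = 7.076
Smallest n/ν is Fe2O3 → limiting reagent.
Al consumed = (2/1) × 7.076 = 14.15 mol
Al remaining = 16.27 − 14.15 = 2.120 mol
mass = 2.120 × 26.98 = 57.20 g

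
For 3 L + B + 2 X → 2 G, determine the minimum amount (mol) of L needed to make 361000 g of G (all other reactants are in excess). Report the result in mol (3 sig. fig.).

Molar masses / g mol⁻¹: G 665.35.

n(G) = 361000 / 665.35 = 542.6 mol
n(L) = (3/2) × 542.6 = 813.9 mol

814 mol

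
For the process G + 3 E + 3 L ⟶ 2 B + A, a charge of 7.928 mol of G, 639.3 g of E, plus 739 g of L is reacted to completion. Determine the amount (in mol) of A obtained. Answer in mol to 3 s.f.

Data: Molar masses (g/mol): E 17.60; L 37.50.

n(G) = 7.928 mol
n(E) = 639.3 / 17.60 = 36.32 mol
n(L) = 739.0 / 37.50 = 19.71 mol
n/ν → G: 7.928, E: 12.11, L: 6.570; L is limiting.
n(A) = (1/3) × 19.71 = 6.570 mol

6.57 mol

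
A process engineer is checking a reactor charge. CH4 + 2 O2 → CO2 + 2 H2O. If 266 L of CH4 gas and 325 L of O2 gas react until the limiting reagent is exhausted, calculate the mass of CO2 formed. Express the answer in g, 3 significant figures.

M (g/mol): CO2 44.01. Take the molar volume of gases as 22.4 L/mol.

n(CH4) = 266.0 / 22.4 = 11.88 mol
n(O2) = 325.0 / 22.4 = 14.51 mol
n/ν for CH4 = 11.88/1 = 11.88
n/ν for O2 = 14.51/2 = 7.255
Smallest n/ν is O2 → limiting reagent.
n(CO2) = (1/2) × 14.51 = 7.255 mol
mass = 7.255 × 44.01 = 319.3 g

319 g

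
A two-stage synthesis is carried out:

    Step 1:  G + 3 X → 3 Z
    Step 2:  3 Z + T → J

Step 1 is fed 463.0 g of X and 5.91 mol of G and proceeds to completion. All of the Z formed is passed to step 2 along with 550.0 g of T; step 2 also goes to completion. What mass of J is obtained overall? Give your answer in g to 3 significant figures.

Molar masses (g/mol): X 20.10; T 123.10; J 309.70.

Step 1:
n(X) = 463.0 / 20.10 = 23.03 mol
n(G) = 5.910 mol
n/ν → X: 7.677, G: 5.910; G is limiting.
n(Z) produced = (3/1) × 5.910 = 17.73 mol
Step 2:
n(Z) available = 17.73 mol
n(T) = 550.0 / 123.10 = 4.468 mol
n/ν → Z: 5.910, T: 4.468; T is limiting.
n(J) = (1/1) × 4.468 = 4.468 mol
mass = 4.468 × 309.70 = 1384 g

1380 g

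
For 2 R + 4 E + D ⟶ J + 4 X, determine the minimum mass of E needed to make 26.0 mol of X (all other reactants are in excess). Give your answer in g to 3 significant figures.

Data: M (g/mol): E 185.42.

4820 g

n(X) = 26.00 mol
n(E) = (4/4) × 26.00 = 26.00 mol
mass = 26.00 × 185.42 = 4821 g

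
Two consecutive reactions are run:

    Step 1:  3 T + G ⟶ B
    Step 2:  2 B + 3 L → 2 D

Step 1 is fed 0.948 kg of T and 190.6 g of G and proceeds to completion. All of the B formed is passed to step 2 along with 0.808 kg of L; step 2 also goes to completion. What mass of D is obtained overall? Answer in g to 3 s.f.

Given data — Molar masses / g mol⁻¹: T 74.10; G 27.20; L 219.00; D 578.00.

Step 1:
n(T) = 0.9480×1000 / 74.10 = 12.79 mol
n(G) = 190.6 / 27.20 = 7.007 mol
n/ν for T = 12.79/3 = 4.263
n/ν for G = 7.007/1 = 7.007
Smallest n/ν is T → limiting reagent.
n(B) produced = (1/3) × 12.79 = 4.263 mol
Step 2:
n(B) available = 4.263 mol
n(L) = 0.8080×1000 / 219.00 = 3.689 mol
n/ν for B = 4.263/2 = 2.132
n/ν for L = 3.689/3 = 1.230
Smallest n/ν is L → limiting reagent.
n(D) = (2/3) × 3.689 = 2.459 mol
mass = 2.459 × 578.00 = 1421 g

1420 g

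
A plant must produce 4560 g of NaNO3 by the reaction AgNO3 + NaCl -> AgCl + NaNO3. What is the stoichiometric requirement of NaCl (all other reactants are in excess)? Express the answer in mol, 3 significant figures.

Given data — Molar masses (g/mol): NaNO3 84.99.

53.7 mol

n(NaNO3) = 4560 / 84.99 = 53.65 mol
n(NaCl) = (1/1) × 53.65 = 53.65 mol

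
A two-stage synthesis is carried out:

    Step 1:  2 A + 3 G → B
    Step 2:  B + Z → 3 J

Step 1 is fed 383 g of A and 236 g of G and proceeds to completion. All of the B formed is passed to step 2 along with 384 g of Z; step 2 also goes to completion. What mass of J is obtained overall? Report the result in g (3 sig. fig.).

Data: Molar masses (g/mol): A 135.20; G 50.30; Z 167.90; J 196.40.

Step 1:
n(A) = 383.0 / 135.20 = 2.833 mol
n(G) = 236.0 / 50.30 = 4.692 mol
n/ν for A = 2.833/2 = 1.417
n/ν for G = 4.692/3 = 1.564
Smallest n/ν is A → limiting reagent.
n(B) produced = (1/2) × 2.833 = 1.417 mol
Step 2:
n(B) available = 1.417 mol
n(Z) = 384.0 / 167.90 = 2.287 mol
n/ν for B = 1.417/1 = 1.417
n/ν for Z = 2.287/1 = 2.287
Smallest n/ν is B → limiting reagent.
n(J) = (3/1) × 1.417 = 4.251 mol
mass = 4.251 × 196.40 = 834.9 g

835 g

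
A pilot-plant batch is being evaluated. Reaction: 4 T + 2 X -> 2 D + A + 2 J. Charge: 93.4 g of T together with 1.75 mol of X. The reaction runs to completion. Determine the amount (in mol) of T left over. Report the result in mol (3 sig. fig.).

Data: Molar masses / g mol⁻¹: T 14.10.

n(T) = 93.40 / 14.10 = 6.624 mol
n(X) = 1.750 mol
n/ν for T = 6.624/4 = 1.656
n/ν for X = 1.750/2 = 0.8750
Smallest n/ν is X → limiting reagent.
T consumed = (4/2) × 1.750 = 3.500 mol
T remaining = 6.624 − 3.500 = 3.124 mol

3.12 mol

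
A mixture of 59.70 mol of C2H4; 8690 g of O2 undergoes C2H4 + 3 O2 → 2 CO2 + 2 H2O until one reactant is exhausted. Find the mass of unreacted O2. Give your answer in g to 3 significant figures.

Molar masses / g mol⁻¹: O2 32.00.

n(C2H4) = 59.70 mol
n(O2) = 8690 / 32.00 = 271.6 mol
n/ν for C2H4 = 59.70/1 = 59.70
n/ν for O2 = 271.6/3 = 90.53
Smallest n/ν is C2H4 → limiting reagent.
O2 consumed = (3/1) × 59.70 = 179.1 mol
O2 remaining = 271.6 − 179.1 = 92.50 mol
mass = 92.50 × 32.00 = 2960 g

2960 g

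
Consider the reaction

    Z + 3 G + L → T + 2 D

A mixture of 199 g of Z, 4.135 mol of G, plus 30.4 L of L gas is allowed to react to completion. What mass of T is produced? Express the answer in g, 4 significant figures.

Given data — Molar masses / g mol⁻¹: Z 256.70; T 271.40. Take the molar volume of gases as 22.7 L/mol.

210.4 g

n(Z) = 199.0 / 256.70 = 0.7752 mol
n(G) = 4.135 mol
n(L) = 30.40 / 22.7 = 1.339 mol
n/ν → Z: 0.7752, G: 1.378, L: 1.339; Z is limiting.
n(T) = (1/1) × 0.7752 = 0.7752 mol
mass = 0.7752 × 271.40 = 210.4 g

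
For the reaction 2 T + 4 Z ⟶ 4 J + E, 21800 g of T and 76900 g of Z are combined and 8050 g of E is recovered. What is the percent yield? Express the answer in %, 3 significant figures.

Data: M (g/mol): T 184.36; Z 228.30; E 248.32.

54.8 %

n(T) = 21800 / 184.36 = 118.2 mol
n(Z) = 76900 / 228.30 = 336.8 mol
n/ν → T: 59.10, Z: 84.20; T is limiting.
theoretical n(E) = (1/2) × 118.2 = 59.10 mol → 14680 g
% yield = 8050 / 14680 × 100 = 54.84 %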